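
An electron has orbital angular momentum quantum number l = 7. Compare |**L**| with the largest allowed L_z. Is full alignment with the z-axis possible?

|L| = 2√14 ℏ ≈ 7.4833ℏ, while L_z,max = lℏ = 7ℏ.
Since |L| > L_z,max, the vector can never point exactly along z; the closest it comes is θ_min = arccos(7/√56) ≈ 20.7°.

No: L_z,max = 7ℏ < |L| = 2√14 ℏ ≈ 7.483ℏ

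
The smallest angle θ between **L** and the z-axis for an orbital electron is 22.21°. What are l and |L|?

cos²θ_min = l/(l+1) = 0.8571.
l = cos²θ/sin²θ ≈ 6.
Then |L| = ℏ√(6·7) = √42 ℏ.

l = 6, |L| = √42 ℏ ≈ 6.481ℏ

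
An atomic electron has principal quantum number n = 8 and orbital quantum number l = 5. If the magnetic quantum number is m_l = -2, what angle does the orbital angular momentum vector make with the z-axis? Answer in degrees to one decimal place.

|L|² = l(l+1)ℏ² = 30ℏ², so |L| = √30 ℏ.
L_z = m_l ℏ = −2ℏ.
cos θ = L_z/|L| = -2/√30, so θ ≈ 111.4°.

θ ≈ 111.4°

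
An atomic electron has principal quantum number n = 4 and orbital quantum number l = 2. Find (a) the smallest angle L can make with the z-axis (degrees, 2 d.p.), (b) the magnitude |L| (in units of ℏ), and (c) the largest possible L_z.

θ_min ≈ 35.26°; |L| = √6 ℏ ≈ 2.449ℏ; L_z,max = 2ℏ

cos θ_min = 2/√6, so θ_min ≈ 35.26°.
|L| = ℏ√(2·3) = √6 ℏ ≈ 2.449ℏ.
L_z,max = lℏ = 2ℏ.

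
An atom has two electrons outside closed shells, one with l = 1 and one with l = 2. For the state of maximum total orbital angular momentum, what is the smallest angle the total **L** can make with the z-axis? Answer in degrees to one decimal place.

θ_min ≈ 30.0°

The total orbital quantum number L ranges from |l₁ − l₂| to l₁ + l₂ in integer steps.
L ∈ {1, 2, 3}.
The maximum is L = 3, with |L_tot| = ℏ√(3·4) = 2√3 ℏ.
The minimum angle with z is arccos(3/√12) ≈ 30.0°.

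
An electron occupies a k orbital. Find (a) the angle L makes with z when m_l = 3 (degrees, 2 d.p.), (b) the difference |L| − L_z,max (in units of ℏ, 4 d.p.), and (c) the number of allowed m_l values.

θ(m_l=3) ≈ 66.37°; |L|−L_z,max ≈ 0.4833ℏ; 15 values

For a k orbital, l = 7.
For m_l = 3: cos θ = 3/√56, θ ≈ 66.37°.
|L| − L_z,max = (2√14 − 7)ℏ ≈ 0.4833ℏ.
There are 2l+1 = 15 values of m_l.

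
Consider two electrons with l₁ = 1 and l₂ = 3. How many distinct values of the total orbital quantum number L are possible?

3

The total orbital quantum number L ranges from |l₁ − l₂| to l₁ + l₂ in integer steps.
L ∈ {2, 3, 4}.
That is 3 values.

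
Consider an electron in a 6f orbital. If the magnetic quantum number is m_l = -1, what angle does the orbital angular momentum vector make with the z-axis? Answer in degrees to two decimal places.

θ ≈ 106.78°

6f means n = 6, l = 3.
|L| = ℏ√(l(l+1)) = 2√3 ℏ.
L_z = m_l ℏ = −1ℏ.
cos θ = L_z/|L| = -1/√12, so θ ≈ 106.78°.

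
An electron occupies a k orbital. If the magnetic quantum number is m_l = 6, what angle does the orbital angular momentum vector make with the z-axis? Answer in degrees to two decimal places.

θ ≈ 36.70°

A k state has l = 7.
|L| = √(l(l+1)) ℏ = 2√14 ℏ.
L_z = m_l ℏ = 6ℏ.
cos θ = L_z/|L| = 6/√56, so θ ≈ 36.70°.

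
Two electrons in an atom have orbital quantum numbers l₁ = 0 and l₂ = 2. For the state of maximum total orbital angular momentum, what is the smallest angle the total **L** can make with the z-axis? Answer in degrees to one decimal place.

θ_min ≈ 35.3°

Angular momentum addition gives L = |l₁ − l₂|, …, l₁ + l₂.
So L can be 2.
The maximum is L = 2, with |L_tot| = ℏ√(2·3) = √6 ℏ.
The minimum angle with z is arccos(2/√6) ≈ 35.3°.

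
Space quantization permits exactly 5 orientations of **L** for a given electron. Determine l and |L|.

Since there are 2l+1 = 5 values of m_l, l = 2.
Then |L| = √(l(l+1)) ℏ = √6 ℏ.

l = 2, |L| = √6 ℏ ≈ 2.449ℏ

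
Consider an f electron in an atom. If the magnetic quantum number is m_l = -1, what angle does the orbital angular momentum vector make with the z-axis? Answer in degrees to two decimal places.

The letter f corresponds to l = 3.
|L|² = l(l+1)ℏ² = 12ℏ², so |L| = 2√3 ℏ.
L_z = m_l ℏ = −1ℏ.
cos θ = L_z/|L| = -1/√12, so θ ≈ 106.78°.

θ ≈ 106.78°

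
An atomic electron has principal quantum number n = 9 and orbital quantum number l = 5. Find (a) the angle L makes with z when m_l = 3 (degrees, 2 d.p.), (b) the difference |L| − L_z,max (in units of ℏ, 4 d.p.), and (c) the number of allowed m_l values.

θ(m_l=3) ≈ 56.79°; |L|−L_z,max ≈ 0.4772ℏ; 11 values

For m_l = 3: cos θ = 3/√30, θ ≈ 56.79°.
|L| − L_z,max = (√30 − 5)ℏ ≈ 0.4772ℏ.
There are 2l+1 = 11 values of m_l.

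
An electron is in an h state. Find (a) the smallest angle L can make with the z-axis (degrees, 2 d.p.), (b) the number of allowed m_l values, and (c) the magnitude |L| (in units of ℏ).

H corresponds to l = 5.
cos θ_min = 5/√30, so θ_min ≈ 24.09°.
There are 2l+1 = 11 values of m_l.
|L| = ℏ√(5·6) = √30 ℏ ≈ 5.477ℏ.

θ_min ≈ 24.09°; 11 values; |L| = √30 ℏ ≈ 5.477ℏ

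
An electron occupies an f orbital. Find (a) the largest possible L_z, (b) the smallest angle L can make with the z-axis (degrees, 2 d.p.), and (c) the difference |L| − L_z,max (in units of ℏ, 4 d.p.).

An f state has l = 3.
L_z,max = lℏ = 3ℏ.
cos θ_min = 3/√12, so θ_min ≈ 30.00°.
|L| − L_z,max = (2√3 − 3)ℏ ≈ 0.4641ℏ.

L_z,max = 3ℏ; θ_min ≈ 30.00°; |L|−L_z,max ≈ 0.4641ℏ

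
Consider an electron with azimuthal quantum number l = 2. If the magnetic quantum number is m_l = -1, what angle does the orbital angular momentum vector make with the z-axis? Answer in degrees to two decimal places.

|L| = ℏ√(l(l+1)) = √6 ℏ.
L_z = m_l ℏ = −1ℏ.
cos θ = L_z/|L| = -1/√6, so θ ≈ 114.09°.

θ ≈ 114.09°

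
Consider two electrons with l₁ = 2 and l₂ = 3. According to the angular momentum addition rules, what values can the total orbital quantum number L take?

L = 1, 2, 3, 4, 5

Angular momentum addition gives L = |l₁ − l₂|, …, l₁ + l₂.
Allowed values: L = 1, 2, 3, 4, 5.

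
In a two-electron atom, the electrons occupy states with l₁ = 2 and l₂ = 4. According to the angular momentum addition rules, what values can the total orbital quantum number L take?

Angular momentum addition gives L = |l₁ − l₂|, …, l₁ + l₂.
L ∈ {2, 3, 4, 5, 6}.

L = 2, 3, 4, 5, 6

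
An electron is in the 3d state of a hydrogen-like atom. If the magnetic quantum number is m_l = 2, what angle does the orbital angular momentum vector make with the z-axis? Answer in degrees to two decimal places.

For 3d, l = 2.
|L|² = l(l+1)ℏ² = 6ℏ², so |L| = √6 ℏ.
L_z = m_l ℏ = 2ℏ.
cos θ = L_z/|L| = 2/√6, so θ ≈ 35.26°.

θ ≈ 35.26°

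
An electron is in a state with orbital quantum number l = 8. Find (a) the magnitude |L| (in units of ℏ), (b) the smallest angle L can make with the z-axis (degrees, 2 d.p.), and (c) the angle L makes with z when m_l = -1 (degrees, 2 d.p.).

|L| = 6√2 ℏ ≈ 8.485ℏ; θ_min ≈ 19.47°; θ(m_l=-1) ≈ 96.77°

|L| = ℏ√(8·9) = 6√2 ℏ ≈ 8.485ℏ.
cos θ_min = 8/√72, so θ_min ≈ 19.47°.
For m_l = -1: cos θ = -1/√72, θ ≈ 96.77°.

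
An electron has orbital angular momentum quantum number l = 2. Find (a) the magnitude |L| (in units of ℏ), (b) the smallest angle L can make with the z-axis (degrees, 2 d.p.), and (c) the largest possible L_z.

|L| = ℏ√(2·3) = √6 ℏ ≈ 2.449ℏ.
cos θ_min = 2/√6, so θ_min ≈ 35.26°.
L_z,max = lℏ = 2ℏ.

|L| = √6 ℏ ≈ 2.449ℏ; θ_min ≈ 35.26°; L_z,max = 2ℏ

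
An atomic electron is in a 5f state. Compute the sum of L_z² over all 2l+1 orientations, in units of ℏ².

Σ(L_z)² = 28 ℏ²

5f means n = 5, l = 3.
m_l runs from −3 to 3, i.e. {-3, -2, -1, 0, 1, 2, 3}.
Σ m_l² = l(l+1)(2l+1)/3 = 3·4·7/3 = 28.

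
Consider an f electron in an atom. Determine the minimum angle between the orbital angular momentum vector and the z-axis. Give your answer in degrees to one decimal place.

θ_min ≈ 30.0°

For an f orbital, l = 3.
|L| = ℏ√(l(l+1)) = 2√3 ℏ.
The smallest angle corresponds to the largest L_z, i.e. m_l = l = 3, giving L_z = 3ℏ.
cos θ_min = 3/√12, so θ_min ≈ 30.0°.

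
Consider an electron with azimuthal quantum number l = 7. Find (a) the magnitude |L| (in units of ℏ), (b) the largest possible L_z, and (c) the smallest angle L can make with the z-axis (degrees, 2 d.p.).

|L| = ℏ√(7·8) = 2√14 ℏ ≈ 7.483ℏ.
L_z,max = lℏ = 7ℏ.
cos θ_min = 7/√56, so θ_min ≈ 20.70°.

|L| = 2√14 ℏ ≈ 7.483ℏ; L_z,max = 7ℏ; θ_min ≈ 20.70°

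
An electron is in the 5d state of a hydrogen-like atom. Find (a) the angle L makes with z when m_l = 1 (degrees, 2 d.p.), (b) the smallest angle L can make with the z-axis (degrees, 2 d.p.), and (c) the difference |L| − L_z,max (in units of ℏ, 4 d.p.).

For 5d, l = 2.
For m_l = 1: cos θ = 1/√6, θ ≈ 65.91°.
cos θ_min = 2/√6, so θ_min ≈ 35.26°.
|L| − L_z,max = (√6 − 2)ℏ ≈ 0.4495ℏ.

θ(m_l=1) ≈ 65.91°; θ_min ≈ 35.26°; |L|−L_z,max ≈ 0.4495ℏ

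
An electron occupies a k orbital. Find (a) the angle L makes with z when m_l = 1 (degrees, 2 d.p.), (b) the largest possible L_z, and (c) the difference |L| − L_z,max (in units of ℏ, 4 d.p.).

For a k orbital, l = 7.
For m_l = 1: cos θ = 1/√56, θ ≈ 82.32°.
L_z,max = lℏ = 7ℏ.
|L| − L_z,max = (2√14 − 7)ℏ ≈ 0.4833ℏ.

θ(m_l=1) ≈ 82.32°; L_z,max = 7ℏ; |L|−L_z,max ≈ 0.4833ℏ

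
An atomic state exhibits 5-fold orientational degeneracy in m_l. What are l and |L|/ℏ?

l = 2, |L| = √6 ℏ ≈ 2.449ℏ

2l + 1 = 5 ⇒ l = 2.
|L| = ℏ√(l(l+1)) = ℏ√(2·3) = √6 ℏ.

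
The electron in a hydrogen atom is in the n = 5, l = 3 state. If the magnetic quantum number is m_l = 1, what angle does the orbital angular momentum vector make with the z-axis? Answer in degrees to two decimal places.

|L| = √(l(l+1)) ℏ = 2√3 ℏ.
L_z = m_l ℏ = 1ℏ.
cos θ = L_z/|L| = 1/√12, so θ ≈ 73.22°.

θ ≈ 73.22°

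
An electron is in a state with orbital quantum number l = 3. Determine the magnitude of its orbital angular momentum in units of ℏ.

|L| = ℏ√(l(l+1)) = ℏ√(3·4) = 2√3 ℏ

|L| = 2√3 ℏ ≈ 3.464ℏ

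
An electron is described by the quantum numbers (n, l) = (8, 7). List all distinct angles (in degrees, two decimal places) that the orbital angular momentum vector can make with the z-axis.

θ ∈ {20.70°, 36.70°, 48.08°, 57.69°, 66.37°, 74.50°, 82.32°, 90.00°, 97.68°, 105.50°, 113.63°, 122.31°, 131.92°, 143.30°, 159.30°}

|L| = √(l(l+1)) ℏ = 2√14 ℏ.
cos θ = m_l/√56 for each m_l ∈ {-7, -6, -5, -4, -3, -2, -1, 0, 1, 2, 3, 4, 5, 6, 7}.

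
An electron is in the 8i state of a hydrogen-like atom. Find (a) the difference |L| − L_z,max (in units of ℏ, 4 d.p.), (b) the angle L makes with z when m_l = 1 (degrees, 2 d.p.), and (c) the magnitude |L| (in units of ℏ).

|L|−L_z,max ≈ 0.4807ℏ; θ(m_l=1) ≈ 81.12°; |L| = √42 ℏ ≈ 6.481ℏ

The 8i subshell has l = 6.
|L| − L_z,max = (√42 − 6)ℏ ≈ 0.4807ℏ.
For m_l = 1: cos θ = 1/√42, θ ≈ 81.12°.
|L| = ℏ√(6·7) = √42 ℏ ≈ 6.481ℏ.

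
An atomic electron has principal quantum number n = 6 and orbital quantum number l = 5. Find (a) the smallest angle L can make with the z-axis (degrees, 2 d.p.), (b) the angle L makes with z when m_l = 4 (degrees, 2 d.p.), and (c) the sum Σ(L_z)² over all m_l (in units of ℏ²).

θ_min ≈ 24.09°; θ(m_l=4) ≈ 43.09°; Σ(L_z)² = 110 ℏ²

cos θ_min = 5/√30, so θ_min ≈ 24.09°.
For m_l = 4: cos θ = 4/√30, θ ≈ 43.09°.
Σ m_l² = 110, so Σ(L_z)² = 110 ℏ².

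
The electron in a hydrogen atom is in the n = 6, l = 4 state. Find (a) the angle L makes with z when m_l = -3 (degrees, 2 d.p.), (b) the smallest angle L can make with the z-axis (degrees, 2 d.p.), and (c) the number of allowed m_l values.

For m_l = -3: cos θ = -3/√20, θ ≈ 132.13°.
cos θ_min = 4/√20, so θ_min ≈ 26.57°.
There are 2l+1 = 9 values of m_l.

θ(m_l=-3) ≈ 132.13°; θ_min ≈ 26.57°; 9 values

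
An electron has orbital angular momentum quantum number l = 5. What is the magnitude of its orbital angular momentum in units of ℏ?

|L| = ℏ√(l(l+1)) = ℏ√(5·6) = √30 ℏ

|L| = √30 ℏ ≈ 5.477ℏ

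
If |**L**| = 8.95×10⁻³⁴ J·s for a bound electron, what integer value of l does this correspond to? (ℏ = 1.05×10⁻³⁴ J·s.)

In units of ℏ, |L| ≈ 8.524.
(|L|/ℏ)² = l(l+1) ≈ 72.66 ⇒ l = 8.

l = 8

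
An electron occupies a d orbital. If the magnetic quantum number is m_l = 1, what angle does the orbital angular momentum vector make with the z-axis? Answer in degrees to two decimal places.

A d state has l = 2.
|L| = ℏ√(l(l+1)) = √6 ℏ.
L_z = m_l ℏ = 1ℏ.
cos θ = L_z/|L| = 1/√6, so θ ≈ 65.91°.

θ ≈ 65.91°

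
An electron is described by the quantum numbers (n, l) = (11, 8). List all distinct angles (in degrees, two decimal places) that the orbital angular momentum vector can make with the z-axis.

|L| = √(l(l+1)) ℏ = 6√2 ℏ.
cos θ = m_l/√72 for each m_l ∈ {-8, -7, -6, -5, -4, -3, -2, -1, 0, 1, 2, 3, 4, 5, 6, 7, 8}.

θ ∈ {19.47°, 34.42°, 45.00°, 53.90°, 61.87°, 69.30°, 76.37°, 83.23°, 90.00°, 96.77°, 103.63°, 110.70°, 118.13°, 126.10°, 135.00°, 145.58°, 160.53°}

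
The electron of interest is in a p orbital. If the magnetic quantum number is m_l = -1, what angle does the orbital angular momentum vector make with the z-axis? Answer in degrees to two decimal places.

θ ≈ 135.00°

For a p orbital, l = 1.
|L|² = l(l+1)ℏ² = 2ℏ², so |L| = √2 ℏ.
L_z = m_l ℏ = −1ℏ.
cos θ = L_z/|L| = -1/√2, so θ ≈ 135.00°.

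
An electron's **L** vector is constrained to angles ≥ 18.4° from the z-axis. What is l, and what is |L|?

At minimum angle, m_l = l, so cos θ = l/√(l(l+1)); cos²θ = l/(l+1) = 0.9004.
l = cos²θ/sin²θ ≈ 9.
Then |L| = ℏ√(9·10) = 3√10 ℏ.

l = 9, |L| = 3√10 ℏ ≈ 9.487ℏ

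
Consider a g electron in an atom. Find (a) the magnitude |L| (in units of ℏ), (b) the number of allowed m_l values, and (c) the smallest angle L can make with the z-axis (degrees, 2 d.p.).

|L| = 2√5 ℏ ≈ 4.472ℏ; 9 values; θ_min ≈ 26.57°

The letter g corresponds to l = 4.
|L| = ℏ√(4·5) = 2√5 ℏ ≈ 4.472ℏ.
There are 2l+1 = 9 values of m_l.
cos θ_min = 4/√20, so θ_min ≈ 26.57°.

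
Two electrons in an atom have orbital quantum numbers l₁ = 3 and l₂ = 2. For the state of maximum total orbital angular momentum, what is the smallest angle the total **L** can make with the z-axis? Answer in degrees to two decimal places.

The total orbital quantum number L ranges from |l₁ − l₂| to l₁ + l₂ in integer steps.
Allowed values: L = 1, 2, 3, 4, 5.
The maximum is L = 5, with |L_tot| = ℏ√(5·6) = √30 ℏ.
The minimum angle with z is arccos(5/√30) ≈ 24.09°.

θ_min ≈ 24.09°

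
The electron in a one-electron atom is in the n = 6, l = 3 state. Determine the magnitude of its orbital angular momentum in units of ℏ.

|L| = ℏ√(l(l+1)) = ℏ√(3·4) = 2√3 ℏ

|L| = 2√3 ℏ ≈ 3.464ℏ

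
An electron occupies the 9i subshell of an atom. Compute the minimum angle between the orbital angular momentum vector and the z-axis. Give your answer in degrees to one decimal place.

θ_min ≈ 22.2°

The 9i subshell has l = 6.
|L| = √(l(l+1)) ℏ = √42 ℏ.
The smallest angle corresponds to the largest L_z, i.e. m_l = l = 6, giving L_z = 6ℏ.
cos θ_min = 6/√42, so θ_min ≈ 22.2°.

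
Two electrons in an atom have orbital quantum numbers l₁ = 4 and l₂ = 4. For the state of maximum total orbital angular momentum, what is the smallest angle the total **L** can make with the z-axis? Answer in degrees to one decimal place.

θ_min ≈ 19.5°

L runs from |4 − 4| = 0 to 4 + 4 = 8.
Allowed values: L = 0, 1, 2, 3, 4, 5, 6, 7, 8.
The maximum is L = 8, with |L_tot| = ℏ√(8·9) = 6√2 ℏ.
The minimum angle with z is arccos(8/√72) ≈ 19.5°.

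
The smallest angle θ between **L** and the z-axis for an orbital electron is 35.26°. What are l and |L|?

l = 2, |L| = √6 ℏ ≈ 2.449ℏ

cos²θ_min = l/(l+1) = 0.6667.
l = cos²θ/sin²θ ≈ 2.
Then |L| = ℏ√(2·3) = √6 ℏ.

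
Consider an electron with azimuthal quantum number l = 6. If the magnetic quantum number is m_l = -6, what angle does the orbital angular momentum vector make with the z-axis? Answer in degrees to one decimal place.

|L| = √(l(l+1)) ℏ = √42 ℏ.
L_z = m_l ℏ = −6ℏ.
cos θ = L_z/|L| = -6/√42, so θ ≈ 157.8°.

θ ≈ 157.8°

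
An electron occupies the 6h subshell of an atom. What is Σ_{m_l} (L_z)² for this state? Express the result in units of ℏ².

The 6h subshell has l = 5.
m_l ∈ {-5, -4, -3, -2, -1, 0, 1, 2, 3, 4, 5}.
Σ m_l² = 2·(1 + 4 + 9 + 16 + 25) = 110.

Σ(L_z)² = 110 ℏ²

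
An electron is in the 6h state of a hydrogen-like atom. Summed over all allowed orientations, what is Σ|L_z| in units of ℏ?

For 6h, l = 5.
m_l ∈ {-5, -4, -3, -2, -1, 0, 1, 2, 3, 4, 5}.
Σ|m_l| = l(l+1) = 30.

Σ|L_z| = 30 ℏ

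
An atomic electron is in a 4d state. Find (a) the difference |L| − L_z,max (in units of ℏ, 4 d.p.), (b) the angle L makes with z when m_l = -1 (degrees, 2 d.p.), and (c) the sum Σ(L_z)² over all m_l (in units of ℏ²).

The 4d subshell has l = 2.
|L| − L_z,max = (√6 − 2)ℏ ≈ 0.4495ℏ.
For m_l = -1: cos θ = -1/√6, θ ≈ 114.09°.
Σ m_l² = 10, so Σ(L_z)² = 10 ℏ².

|L|−L_z,max ≈ 0.4495ℏ; θ(m_l=-1) ≈ 114.09°; Σ(L_z)² = 10 ℏ²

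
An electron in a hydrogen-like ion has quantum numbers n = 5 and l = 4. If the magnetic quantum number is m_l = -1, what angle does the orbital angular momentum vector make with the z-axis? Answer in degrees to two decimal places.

|L| = ℏ√(l(l+1)) = 2√5 ℏ.
L_z = m_l ℏ = −1ℏ.
cos θ = L_z/|L| = -1/√20, so θ ≈ 102.92°.

θ ≈ 102.92°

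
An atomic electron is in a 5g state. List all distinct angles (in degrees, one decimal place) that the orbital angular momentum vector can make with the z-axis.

θ ∈ {26.6°, 47.9°, 63.4°, 77.1°, 90.0°, 102.9°, 116.6°, 132.1°, 153.4°}

For 5g, l = 4.
|L| = √(l(l+1)) ℏ = 2√5 ℏ.
cos θ = m_l/√20 for each m_l ∈ {-4, -3, -2, -1, 0, 1, 2, 3, 4}.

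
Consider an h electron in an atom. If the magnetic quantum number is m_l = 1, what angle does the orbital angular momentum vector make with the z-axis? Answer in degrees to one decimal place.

An h state has l = 5.
|L| = √(l(l+1)) ℏ = √30 ℏ.
L_z = m_l ℏ = 1ℏ.
cos θ = L_z/|L| = 1/√30, so θ ≈ 79.5°.

θ ≈ 79.5°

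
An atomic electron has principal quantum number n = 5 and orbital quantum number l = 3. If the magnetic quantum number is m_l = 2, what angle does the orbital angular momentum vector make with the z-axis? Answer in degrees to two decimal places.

θ ≈ 54.74°

|L| = ℏ√(l(l+1)) = 2√3 ℏ.
L_z = m_l ℏ = 2ℏ.
cos θ = L_z/|L| = 2/√12, so θ ≈ 54.74°.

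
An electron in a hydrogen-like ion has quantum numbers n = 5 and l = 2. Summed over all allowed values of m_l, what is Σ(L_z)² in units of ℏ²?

Σ(L_z)² = 10 ℏ²

The allowed m_l values are -2, -1, 0, 1, 2.
Σ m_l² = 2·(1 + 4) = 10.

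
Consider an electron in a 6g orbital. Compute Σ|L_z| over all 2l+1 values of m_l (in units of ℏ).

For 6g, l = 4.
m_l ∈ {-4, -3, -2, -1, 0, 1, 2, 3, 4}.
Σ|m_l| = l(l+1) = 20.

Σ|L_z| = 20 ℏ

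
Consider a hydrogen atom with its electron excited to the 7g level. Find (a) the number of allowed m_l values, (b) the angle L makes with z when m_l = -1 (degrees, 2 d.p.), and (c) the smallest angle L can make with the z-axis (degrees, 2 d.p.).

9 values; θ(m_l=-1) ≈ 102.92°; θ_min ≈ 26.57°

The 7g level has l = 4.
There are 2l+1 = 9 values of m_l.
For m_l = -1: cos θ = -1/√20, θ ≈ 102.92°.
cos θ_min = 4/√20, so θ_min ≈ 26.57°.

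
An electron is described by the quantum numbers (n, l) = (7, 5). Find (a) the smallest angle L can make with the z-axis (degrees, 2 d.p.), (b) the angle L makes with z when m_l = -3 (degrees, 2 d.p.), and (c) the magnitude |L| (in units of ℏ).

θ_min ≈ 24.09°; θ(m_l=-3) ≈ 123.21°; |L| = √30 ℏ ≈ 5.477ℏ

cos θ_min = 5/√30, so θ_min ≈ 24.09°.
For m_l = -3: cos θ = -3/√30, θ ≈ 123.21°.
|L| = ℏ√(5·6) = √30 ℏ ≈ 5.477ℏ.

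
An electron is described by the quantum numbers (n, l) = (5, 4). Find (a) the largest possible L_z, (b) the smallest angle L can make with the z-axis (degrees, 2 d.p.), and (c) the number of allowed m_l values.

L_z,max = 4ℏ; θ_min ≈ 26.57°; 9 values

L_z,max = lℏ = 4ℏ.
cos θ_min = 4/√20, so θ_min ≈ 26.57°.
There are 2l+1 = 9 values of m_l.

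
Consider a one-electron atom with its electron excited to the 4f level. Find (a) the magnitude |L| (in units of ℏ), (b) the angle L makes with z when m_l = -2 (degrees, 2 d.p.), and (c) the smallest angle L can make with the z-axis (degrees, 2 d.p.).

The 4f level has l = 3.
|L| = ℏ√(3·4) = 2√3 ℏ ≈ 3.464ℏ.
For m_l = -2: cos θ = -2/√12, θ ≈ 125.26°.
cos θ_min = 3/√12, so θ_min ≈ 30.00°.

|L| = 2√3 ℏ ≈ 3.464ℏ; θ(m_l=-2) ≈ 125.26°; θ_min ≈ 30.00°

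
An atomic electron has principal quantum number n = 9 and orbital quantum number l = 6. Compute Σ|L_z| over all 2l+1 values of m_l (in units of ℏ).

m_l ∈ {-6, -5, -4, -3, -2, -1, 0, 1, 2, 3, 4, 5, 6}.
Σ|m_l| = l(l+1) = 42.

Σ|L_z| = 42 ℏ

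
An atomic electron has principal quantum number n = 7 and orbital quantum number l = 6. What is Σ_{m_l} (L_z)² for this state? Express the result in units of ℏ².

m_l ∈ {-6, -5, -4, -3, -2, -1, 0, 1, 2, 3, 4, 5, 6}.
Summing m² from −6 to 6: Σ m_l² = 182.

Σ(L_z)² = 182 ℏ²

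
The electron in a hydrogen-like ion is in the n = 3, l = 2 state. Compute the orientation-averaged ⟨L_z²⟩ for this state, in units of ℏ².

⟨L_z²⟩ = 2 ℏ²

The allowed m_l values are -2, -1, 0, 1, 2.
Average of L_z² over 5 states: 10/5 ℏ² = 2 ℏ².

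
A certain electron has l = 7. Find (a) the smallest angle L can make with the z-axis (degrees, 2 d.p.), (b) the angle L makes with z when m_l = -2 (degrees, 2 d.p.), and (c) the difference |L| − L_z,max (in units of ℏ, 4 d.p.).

θ_min ≈ 20.70°; θ(m_l=-2) ≈ 105.50°; |L|−L_z,max ≈ 0.4833ℏ

cos θ_min = 7/√56, so θ_min ≈ 20.70°.
For m_l = -2: cos θ = -2/√56, θ ≈ 105.50°.
|L| − L_z,max = (2√14 − 7)ℏ ≈ 0.4833ℏ.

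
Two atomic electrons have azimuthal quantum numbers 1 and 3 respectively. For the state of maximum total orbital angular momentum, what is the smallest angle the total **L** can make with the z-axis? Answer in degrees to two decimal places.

θ_min ≈ 26.57°

Angular momentum addition gives L = |l₁ − l₂|, …, l₁ + l₂.
Allowed values: L = 2, 3, 4.
The maximum is L = 4, with |L_tot| = ℏ√(4·5) = 2√5 ℏ.
The minimum angle with z is arccos(4/√20) ≈ 26.57°.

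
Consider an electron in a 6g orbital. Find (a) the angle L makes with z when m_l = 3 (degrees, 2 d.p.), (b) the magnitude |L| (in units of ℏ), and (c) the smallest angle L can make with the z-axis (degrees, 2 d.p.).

θ(m_l=3) ≈ 47.87°; |L| = 2√5 ℏ ≈ 4.472ℏ; θ_min ≈ 26.57°

The 6g subshell has l = 4.
For m_l = 3: cos θ = 3/√20, θ ≈ 47.87°.
|L| = ℏ√(4·5) = 2√5 ℏ ≈ 4.472ℏ.
cos θ_min = 4/√20, so θ_min ≈ 26.57°.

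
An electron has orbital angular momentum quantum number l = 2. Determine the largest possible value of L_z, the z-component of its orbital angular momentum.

L_z,max = 2ℏ

L_z = m_l ℏ with m_l ∈ {−2, …, 2}; the maximum is m_l = 2.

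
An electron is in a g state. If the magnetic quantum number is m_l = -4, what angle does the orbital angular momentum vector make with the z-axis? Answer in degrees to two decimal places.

For a g orbital, l = 4.
|L| = √(l(l+1)) ℏ = 2√5 ℏ.
L_z = m_l ℏ = −4ℏ.
cos θ = L_z/|L| = -4/√20, so θ ≈ 153.43°.

θ ≈ 153.43°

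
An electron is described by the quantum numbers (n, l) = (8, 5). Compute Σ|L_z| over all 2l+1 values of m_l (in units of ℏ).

Σ|L_z| = 30 ℏ

m_l runs from −5 to 5, i.e. {-5, -4, -3, -2, -1, 0, 1, 2, 3, 4, 5}.
Σ|m_l| = l(l+1) = 30.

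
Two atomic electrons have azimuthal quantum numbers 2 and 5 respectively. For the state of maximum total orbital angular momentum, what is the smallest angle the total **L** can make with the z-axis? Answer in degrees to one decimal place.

θ_min ≈ 20.7°

L runs from |2 − 5| = 3 to 2 + 5 = 7.
Allowed values: L = 3, 4, 5, 6, 7.
The maximum is L = 7, with |L_tot| = ℏ√(7·8) = 2√14 ℏ.
The minimum angle with z is arccos(7/√56) ≈ 20.7°.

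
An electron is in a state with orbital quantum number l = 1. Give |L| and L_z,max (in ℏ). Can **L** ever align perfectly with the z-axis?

|L| = √2 ℏ ≈ 1.4142ℏ, while L_z,max = lℏ = 1ℏ.
Since |L| > L_z,max, the vector can never point exactly along z; the closest it comes is θ_min = arccos(1/√2) ≈ 45.0°.

No: L_z,max = 1ℏ < |L| = √2 ℏ ≈ 1.414ℏ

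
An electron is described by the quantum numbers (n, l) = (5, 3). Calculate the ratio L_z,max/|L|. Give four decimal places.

L_z,max/|L| = 0.8660

|L| = 2√3 ℏ ≈ 3.4641ℏ, while L_z,max = lℏ = 3ℏ.
L_z,max/|L| = 3/√12 = 0.8660.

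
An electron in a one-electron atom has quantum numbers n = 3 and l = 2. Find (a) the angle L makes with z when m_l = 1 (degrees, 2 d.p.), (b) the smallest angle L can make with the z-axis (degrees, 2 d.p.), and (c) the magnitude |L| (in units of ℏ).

θ(m_l=1) ≈ 65.91°; θ_min ≈ 35.26°; |L| = √6 ℏ ≈ 2.449ℏ

For m_l = 1: cos θ = 1/√6, θ ≈ 65.91°.
cos θ_min = 2/√6, so θ_min ≈ 35.26°.
|L| = ℏ√(2·3) = √6 ℏ ≈ 2.449ℏ.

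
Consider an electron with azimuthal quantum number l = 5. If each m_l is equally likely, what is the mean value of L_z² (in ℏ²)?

⟨L_z²⟩ = 10 ℏ²

m_l ∈ {-5, -4, -3, -2, -1, 0, 1, 2, 3, 4, 5}.
Average of L_z² over 11 states: 110/11 ℏ² = 10 ℏ².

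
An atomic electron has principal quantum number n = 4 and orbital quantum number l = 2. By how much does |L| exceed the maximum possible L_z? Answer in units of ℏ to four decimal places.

|L| − L_z,max ≈ 0.4495ℏ

|L| = √6 ℏ ≈ 2.4495ℏ, while L_z,max = lℏ = 2ℏ.
The difference is (√6 − 2)ℏ ≈ 0.4495ℏ.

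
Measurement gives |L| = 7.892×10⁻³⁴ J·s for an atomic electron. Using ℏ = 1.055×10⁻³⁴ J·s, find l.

Dividing by ℏ: |L|/ℏ ≈ 7.481.
Set l(l+1) = 55.96; the integer solution is l = 7.

l = 7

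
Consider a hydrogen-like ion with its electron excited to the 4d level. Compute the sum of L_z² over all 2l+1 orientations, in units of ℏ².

Σ(L_z)² = 10 ℏ²

The 4d level has l = 2.
The allowed m_l values are -2, -1, 0, 1, 2.
Σ m_l² = l(l+1)(2l+1)/3 = 2·3·5/3 = 10.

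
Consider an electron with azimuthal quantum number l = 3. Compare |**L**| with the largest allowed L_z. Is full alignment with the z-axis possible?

No: L_z,max = 3ℏ < |L| = 2√3 ℏ ≈ 3.464ℏ

|L| = 2√3 ℏ ≈ 3.4641ℏ, while L_z,max = lℏ = 3ℏ.
Since |L| > L_z,max, the vector can never point exactly along z; the closest it comes is θ_min = arccos(3/√12) ≈ 30.0°.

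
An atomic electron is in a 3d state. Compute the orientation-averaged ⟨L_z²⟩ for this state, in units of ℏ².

⟨L_z²⟩ = 2 ℏ²

For 3d, l = 2.
The allowed m_l values are -2, -1, 0, 1, 2.
⟨L_z²⟩ = ℏ²·l(l+1)/3 = 2ℏ².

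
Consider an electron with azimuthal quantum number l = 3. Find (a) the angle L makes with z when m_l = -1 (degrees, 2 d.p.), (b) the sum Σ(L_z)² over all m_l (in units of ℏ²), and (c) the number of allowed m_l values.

For m_l = -1: cos θ = -1/√12, θ ≈ 106.78°.
Σ m_l² = 28, so Σ(L_z)² = 28 ℏ².
There are 2l+1 = 7 values of m_l.

θ(m_l=-1) ≈ 106.78°; Σ(L_z)² = 28 ℏ²; 7 values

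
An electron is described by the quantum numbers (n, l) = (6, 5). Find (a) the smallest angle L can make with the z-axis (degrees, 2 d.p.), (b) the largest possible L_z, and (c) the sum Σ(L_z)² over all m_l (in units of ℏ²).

θ_min ≈ 24.09°; L_z,max = 5ℏ; Σ(L_z)² = 110 ℏ²

cos θ_min = 5/√30, so θ_min ≈ 24.09°.
L_z,max = lℏ = 5ℏ.
Σ m_l² = 110, so Σ(L_z)² = 110 ℏ².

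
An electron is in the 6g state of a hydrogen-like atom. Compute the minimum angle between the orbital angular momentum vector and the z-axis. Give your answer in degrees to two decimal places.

For 6g, l = 4.
|L| = √(l(l+1)) ℏ = 2√5 ℏ.
The smallest angle corresponds to the largest L_z, i.e. m_l = l = 4, giving L_z = 4ℏ.
cos θ_min = 4/√20, so θ_min ≈ 26.57°.

θ_min ≈ 26.57°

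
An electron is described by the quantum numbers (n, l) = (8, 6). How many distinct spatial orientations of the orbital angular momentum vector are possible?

The number of m_l values is 2l + 1 = 2·6 + 1 = 13.

13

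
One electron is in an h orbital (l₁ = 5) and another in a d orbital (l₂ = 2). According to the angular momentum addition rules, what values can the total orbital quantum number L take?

L = 3, 4, 5, 6, 7

By the triangle rule, |l₁ − l₂| ≤ L ≤ l₁ + l₂.
L ∈ {3, 4, 5, 6, 7}.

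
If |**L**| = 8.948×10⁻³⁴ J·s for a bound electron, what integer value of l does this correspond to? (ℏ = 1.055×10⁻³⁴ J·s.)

l = 8

In units of ℏ, |L| ≈ 8.482.
Set l(l+1) = 71.94; the integer solution is l = 8.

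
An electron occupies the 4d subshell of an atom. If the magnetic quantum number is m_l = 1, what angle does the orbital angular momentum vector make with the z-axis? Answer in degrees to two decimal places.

4d means n = 4, l = 2.
|L|² = l(l+1)ℏ² = 6ℏ², so |L| = √6 ℏ.
L_z = m_l ℏ = 1ℏ.
cos θ = L_z/|L| = 1/√6, so θ ≈ 65.91°.

θ ≈ 65.91°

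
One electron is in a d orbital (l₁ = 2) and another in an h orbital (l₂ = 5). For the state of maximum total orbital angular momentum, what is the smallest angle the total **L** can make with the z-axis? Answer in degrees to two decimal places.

Angular momentum addition gives L = |l₁ − l₂|, …, l₁ + l₂.
So L can be 3, 4, 5, 6, 7.
The maximum is L = 7, with |L_tot| = ℏ√(7·8) = 2√14 ℏ.
The minimum angle with z is arccos(7/√56) ≈ 20.70°.

θ_min ≈ 20.70°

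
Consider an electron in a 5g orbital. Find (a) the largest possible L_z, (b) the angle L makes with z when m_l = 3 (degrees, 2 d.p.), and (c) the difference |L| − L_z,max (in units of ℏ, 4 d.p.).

The 5g subshell has l = 4.
L_z,max = lℏ = 4ℏ.
For m_l = 3: cos θ = 3/√20, θ ≈ 47.87°.
|L| − L_z,max = (2√5 − 4)ℏ ≈ 0.4721ℏ.

L_z,max = 4ℏ; θ(m_l=3) ≈ 47.87°; |L|−L_z,max ≈ 0.4721ℏ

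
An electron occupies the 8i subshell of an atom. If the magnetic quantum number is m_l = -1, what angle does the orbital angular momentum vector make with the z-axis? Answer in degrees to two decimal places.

θ ≈ 98.88°

For 8i, l = 6.
|L| = √(l(l+1)) ℏ = √42 ℏ.
L_z = m_l ℏ = −1ℏ.
cos θ = L_z/|L| = -1/√42, so θ ≈ 98.88°.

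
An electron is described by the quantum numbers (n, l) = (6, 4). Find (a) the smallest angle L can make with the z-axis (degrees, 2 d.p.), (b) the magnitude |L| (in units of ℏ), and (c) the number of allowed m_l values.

cos θ_min = 4/√20, so θ_min ≈ 26.57°.
|L| = ℏ√(4·5) = 2√5 ℏ ≈ 4.472ℏ.
There are 2l+1 = 9 values of m_l.

θ_min ≈ 26.57°; |L| = 2√5 ℏ ≈ 4.472ℏ; 9 values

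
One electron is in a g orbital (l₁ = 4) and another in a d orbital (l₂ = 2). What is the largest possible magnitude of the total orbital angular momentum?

|L_tot|_max = √42 ℏ ≈ 6.481ℏ

By the triangle rule, |l₁ − l₂| ≤ L ≤ l₁ + l₂.
Allowed values: L = 2, 3, 4, 5, 6.
The largest magnitude corresponds to L = 6: |L_tot| = ℏ√(6·7) = √42 ℏ.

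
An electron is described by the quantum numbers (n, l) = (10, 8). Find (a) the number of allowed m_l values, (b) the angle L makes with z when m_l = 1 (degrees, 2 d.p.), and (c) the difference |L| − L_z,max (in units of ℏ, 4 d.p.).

There are 2l+1 = 17 values of m_l.
For m_l = 1: cos θ = 1/√72, θ ≈ 83.23°.
|L| − L_z,max = (6√2 − 8)ℏ ≈ 0.4853ℏ.

17 values; θ(m_l=1) ≈ 83.23°; |L|−L_z,max ≈ 0.4853ℏ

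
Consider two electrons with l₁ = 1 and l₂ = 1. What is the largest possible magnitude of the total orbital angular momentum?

|L_tot|_max = √6 ℏ ≈ 2.449ℏ

Angular momentum addition gives L = |l₁ − l₂|, …, l₁ + l₂.
Allowed values: L = 0, 1, 2.
The largest magnitude corresponds to L = 2: |L_tot| = ℏ√(2·3) = √6 ℏ.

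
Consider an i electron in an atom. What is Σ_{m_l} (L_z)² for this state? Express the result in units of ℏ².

The letter i corresponds to l = 6.
m_l runs from −6 to 6, i.e. {-6, -5, -4, -3, -2, -1, 0, 1, 2, 3, 4, 5, 6}.
Σ m_l² = l(l+1)(2l+1)/3 = 6·7·13/3 = 182.

Σ(L_z)² = 182 ℏ²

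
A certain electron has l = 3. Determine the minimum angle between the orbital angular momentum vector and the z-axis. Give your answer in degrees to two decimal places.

θ_min ≈ 30.00°

|L| = √(l(l+1)) ℏ = 2√3 ℏ.
The smallest angle corresponds to the largest L_z, i.e. m_l = l = 3, giving L_z = 3ℏ.
cos θ_min = 3/√12, so θ_min ≈ 30.00°.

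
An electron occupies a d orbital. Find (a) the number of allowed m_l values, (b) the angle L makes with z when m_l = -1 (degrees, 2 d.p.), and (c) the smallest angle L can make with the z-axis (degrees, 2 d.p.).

The letter d corresponds to l = 2.
There are 2l+1 = 5 values of m_l.
For m_l = -1: cos θ = -1/√6, θ ≈ 114.09°.
cos θ_min = 2/√6, so θ_min ≈ 35.26°.

5 values; θ(m_l=-1) ≈ 114.09°; θ_min ≈ 35.26°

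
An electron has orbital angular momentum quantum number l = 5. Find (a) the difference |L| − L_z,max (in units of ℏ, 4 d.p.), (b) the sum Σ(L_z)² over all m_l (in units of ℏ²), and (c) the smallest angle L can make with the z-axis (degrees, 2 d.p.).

|L| − L_z,max = (√30 − 5)ℏ ≈ 0.4772ℏ.
Σ m_l² = 110, so Σ(L_z)² = 110 ℏ².
cos θ_min = 5/√30, so θ_min ≈ 24.09°.

|L|−L_z,max ≈ 0.4772ℏ; Σ(L_z)² = 110 ℏ²; θ_min ≈ 24.09°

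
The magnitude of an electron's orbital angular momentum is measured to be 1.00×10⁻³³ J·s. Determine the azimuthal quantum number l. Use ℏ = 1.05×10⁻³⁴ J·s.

l = 9

Dividing by ℏ: |L|/ℏ ≈ 9.524.
(|L|/ℏ)² = l(l+1) ≈ 90.70 ⇒ l = 9.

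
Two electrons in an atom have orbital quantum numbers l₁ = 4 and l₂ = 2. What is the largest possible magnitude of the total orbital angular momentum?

|L_tot|_max = √42 ℏ ≈ 6.481ℏ

The total orbital quantum number L ranges from |l₁ − l₂| to l₁ + l₂ in integer steps.
Allowed values: L = 2, 3, 4, 5, 6.
The largest magnitude corresponds to L = 6: |L_tot| = ℏ√(6·7) = √42 ℏ.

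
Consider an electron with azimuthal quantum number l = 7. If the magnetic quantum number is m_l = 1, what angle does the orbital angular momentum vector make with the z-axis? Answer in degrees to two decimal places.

|L| = ℏ√(l(l+1)) = 2√14 ℏ.
L_z = m_l ℏ = 1ℏ.
cos θ = L_z/|L| = 1/√56, so θ ≈ 82.32°.

θ ≈ 82.32°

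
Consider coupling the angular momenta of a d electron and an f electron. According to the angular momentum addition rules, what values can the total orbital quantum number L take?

Angular momentum addition gives L = |l₁ − l₂|, …, l₁ + l₂.
So L can be 1, 2, 3, 4, 5.

L = 1, 2, 3, 4, 5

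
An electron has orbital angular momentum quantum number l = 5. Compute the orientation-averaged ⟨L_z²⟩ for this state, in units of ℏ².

The allowed m_l values are -5, -4, -3, -2, -1, 0, 1, 2, 3, 4, 5.
⟨L_z²⟩ = ℏ²·l(l+1)/3 = 10ℏ².

⟨L_z²⟩ = 10 ℏ²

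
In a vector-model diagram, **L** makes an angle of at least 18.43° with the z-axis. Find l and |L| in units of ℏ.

l = 9, |L| = 3√10 ℏ ≈ 9.487ℏ

cos²θ_min = l/(l+1) = 0.9001.
Solving: l = 9.
Then |L| = ℏ√(9·10) = 3√10 ℏ.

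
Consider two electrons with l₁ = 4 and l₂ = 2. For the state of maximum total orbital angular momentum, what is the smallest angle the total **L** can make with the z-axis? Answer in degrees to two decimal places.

θ_min ≈ 22.21°

L runs from |4 − 2| = 2 to 4 + 2 = 6.
L ∈ {2, 3, 4, 5, 6}.
The maximum is L = 6, with |L_tot| = ℏ√(6·7) = √42 ℏ.
The minimum angle with z is arccos(6/√42) ≈ 22.21°.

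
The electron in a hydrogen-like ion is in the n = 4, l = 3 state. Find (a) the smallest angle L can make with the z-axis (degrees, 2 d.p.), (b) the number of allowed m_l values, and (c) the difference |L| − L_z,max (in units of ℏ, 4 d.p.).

θ_min ≈ 30.00°; 7 values; |L|−L_z,max ≈ 0.4641ℏ

cos θ_min = 3/√12, so θ_min ≈ 30.00°.
There are 2l+1 = 7 values of m_l.
|L| − L_z,max = (2√3 − 3)ℏ ≈ 0.4641ℏ.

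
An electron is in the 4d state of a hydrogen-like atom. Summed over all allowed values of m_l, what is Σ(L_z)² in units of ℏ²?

4d means n = 4, l = 2.
m_l ∈ {-2, -1, 0, 1, 2}.
Σ m_l² = 2·(1 + 4) = 10.

Σ(L_z)² = 10 ℏ²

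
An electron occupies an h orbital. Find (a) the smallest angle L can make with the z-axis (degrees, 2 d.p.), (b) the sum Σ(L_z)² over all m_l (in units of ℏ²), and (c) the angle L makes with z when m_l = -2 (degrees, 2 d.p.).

An h state has l = 5.
cos θ_min = 5/√30, so θ_min ≈ 24.09°.
Σ m_l² = 110, so Σ(L_z)² = 110 ℏ².
For m_l = -2: cos θ = -2/√30, θ ≈ 111.42°.

θ_min ≈ 24.09°; Σ(L_z)² = 110 ℏ²; θ(m_l=-2) ≈ 111.42°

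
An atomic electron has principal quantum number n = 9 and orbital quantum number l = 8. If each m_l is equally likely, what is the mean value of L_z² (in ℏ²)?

m_l runs from −8 to 8, i.e. {-8, -7, -6, -5, -4, -3, -2, -1, 0, 1, 2, 3, 4, 5, 6, 7, 8}.
Average of L_z² over 17 states: 408/17 ℏ² = 24 ℏ².

⟨L_z²⟩ = 24 ℏ²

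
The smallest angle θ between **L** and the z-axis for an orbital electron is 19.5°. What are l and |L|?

l = 8, |L| = 6√2 ℏ ≈ 8.485ℏ

At minimum angle, m_l = l, so cos θ = l/√(l(l+1)); cos²θ = l/(l+1) = 0.8886.
Thus l = 0.8886/(1 − 0.8886) ≈ 8.
Then |L| = ℏ√(8·9) = 6√2 ℏ.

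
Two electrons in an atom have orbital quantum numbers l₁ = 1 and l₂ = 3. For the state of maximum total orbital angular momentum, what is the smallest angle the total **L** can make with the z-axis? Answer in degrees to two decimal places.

The total orbital quantum number L ranges from |l₁ − l₂| to l₁ + l₂ in integer steps.
So L can be 2, 3, 4.
The maximum is L = 4, with |L_tot| = ℏ√(4·5) = 2√5 ℏ.
The minimum angle with z is arccos(4/√20) ≈ 26.57°.

θ_min ≈ 26.57°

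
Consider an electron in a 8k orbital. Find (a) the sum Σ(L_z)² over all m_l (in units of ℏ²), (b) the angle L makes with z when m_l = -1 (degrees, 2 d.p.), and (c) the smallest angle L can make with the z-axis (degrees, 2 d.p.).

The 8k subshell has l = 7.
Σ m_l² = 280, so Σ(L_z)² = 280 ℏ².
For m_l = -1: cos θ = -1/√56, θ ≈ 97.68°.
cos θ_min = 7/√56, so θ_min ≈ 20.70°.

Σ(L_z)² = 280 ℏ²; θ(m_l=-1) ≈ 97.68°; θ_min ≈ 20.70°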